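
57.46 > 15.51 True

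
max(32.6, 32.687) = 32.687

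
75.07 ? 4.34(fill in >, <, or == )>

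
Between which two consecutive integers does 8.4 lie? 8 and 9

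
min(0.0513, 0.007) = 0.007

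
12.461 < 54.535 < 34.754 False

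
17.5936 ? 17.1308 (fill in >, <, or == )>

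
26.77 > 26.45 True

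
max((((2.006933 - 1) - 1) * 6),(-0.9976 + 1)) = 0.041598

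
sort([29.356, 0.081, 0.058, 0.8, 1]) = [0.058, 0.081, 0.8, 1, 29.356]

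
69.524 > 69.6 False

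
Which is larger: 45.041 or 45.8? 45.8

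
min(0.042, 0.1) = 0.042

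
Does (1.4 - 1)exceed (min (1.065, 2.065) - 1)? Yes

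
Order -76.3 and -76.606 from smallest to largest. -76.606, -76.3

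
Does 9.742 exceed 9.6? Yes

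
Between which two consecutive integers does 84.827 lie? 84 and 85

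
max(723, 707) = 723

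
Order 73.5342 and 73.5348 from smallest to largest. 73.5342, 73.5348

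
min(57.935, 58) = 57.935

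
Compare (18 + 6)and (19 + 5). They are equal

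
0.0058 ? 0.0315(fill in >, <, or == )<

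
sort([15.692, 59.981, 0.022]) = [0.022, 15.692, 59.981]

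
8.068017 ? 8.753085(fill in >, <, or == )<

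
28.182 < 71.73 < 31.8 False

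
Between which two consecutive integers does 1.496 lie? 1 and 2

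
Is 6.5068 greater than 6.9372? No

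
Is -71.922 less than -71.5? Yes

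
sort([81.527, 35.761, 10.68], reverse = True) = [81.527, 35.761, 10.68]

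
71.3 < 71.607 True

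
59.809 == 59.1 False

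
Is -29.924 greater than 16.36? No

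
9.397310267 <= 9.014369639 False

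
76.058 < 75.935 False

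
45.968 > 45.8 True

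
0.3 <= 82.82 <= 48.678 False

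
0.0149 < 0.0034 False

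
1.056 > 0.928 True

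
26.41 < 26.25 False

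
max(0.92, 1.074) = 1.074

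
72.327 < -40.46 False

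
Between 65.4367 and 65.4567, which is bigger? 65.4567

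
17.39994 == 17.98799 False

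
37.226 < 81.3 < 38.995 False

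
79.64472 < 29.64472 False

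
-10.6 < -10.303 True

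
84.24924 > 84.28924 False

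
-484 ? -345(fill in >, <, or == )<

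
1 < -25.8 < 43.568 False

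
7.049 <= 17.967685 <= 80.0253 True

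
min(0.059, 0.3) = 0.059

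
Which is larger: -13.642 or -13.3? -13.3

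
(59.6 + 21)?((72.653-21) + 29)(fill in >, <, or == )<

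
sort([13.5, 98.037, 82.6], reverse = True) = [98.037, 82.6, 13.5]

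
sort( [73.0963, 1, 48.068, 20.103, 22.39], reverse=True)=[73.0963, 48.068, 22.39, 20.103, 1]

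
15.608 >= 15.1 True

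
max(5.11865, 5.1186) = 5.11865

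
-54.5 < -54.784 False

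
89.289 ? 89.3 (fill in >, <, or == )<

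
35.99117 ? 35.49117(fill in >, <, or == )>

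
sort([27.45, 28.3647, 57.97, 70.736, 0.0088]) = [0.0088, 27.45, 28.3647, 57.97, 70.736]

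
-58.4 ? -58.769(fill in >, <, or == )>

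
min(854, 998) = 854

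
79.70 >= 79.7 True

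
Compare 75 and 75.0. They are equal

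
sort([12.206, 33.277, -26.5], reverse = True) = [33.277, 12.206, -26.5]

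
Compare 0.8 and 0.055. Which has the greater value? 0.8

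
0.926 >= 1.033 False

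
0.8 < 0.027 False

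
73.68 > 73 True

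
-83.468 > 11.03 False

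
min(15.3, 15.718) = 15.3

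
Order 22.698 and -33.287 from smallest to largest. -33.287, 22.698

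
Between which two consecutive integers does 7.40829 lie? 7 and 8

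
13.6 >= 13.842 False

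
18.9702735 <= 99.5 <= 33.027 False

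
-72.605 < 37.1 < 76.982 True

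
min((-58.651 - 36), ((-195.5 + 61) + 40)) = -94.651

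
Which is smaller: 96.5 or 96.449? 96.449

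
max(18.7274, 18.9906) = 18.9906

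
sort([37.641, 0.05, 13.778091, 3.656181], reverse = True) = [37.641, 13.778091, 3.656181, 0.05]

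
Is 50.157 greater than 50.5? No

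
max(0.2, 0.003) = 0.2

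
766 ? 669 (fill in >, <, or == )>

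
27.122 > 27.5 False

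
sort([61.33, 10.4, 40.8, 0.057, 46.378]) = [0.057, 10.4, 40.8, 46.378, 61.33]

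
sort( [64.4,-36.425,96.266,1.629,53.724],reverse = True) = [96.266,64.4,53.724,1.629,-36.425]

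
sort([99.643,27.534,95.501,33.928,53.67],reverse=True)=[99.643,95.501,53.67,33.928,27.534]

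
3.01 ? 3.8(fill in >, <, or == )<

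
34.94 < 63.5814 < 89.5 True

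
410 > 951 False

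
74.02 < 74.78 True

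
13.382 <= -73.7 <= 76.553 False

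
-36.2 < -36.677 False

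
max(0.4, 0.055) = 0.4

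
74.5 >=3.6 True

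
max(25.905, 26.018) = 26.018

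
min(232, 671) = 232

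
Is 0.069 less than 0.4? Yes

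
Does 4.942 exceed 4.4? Yes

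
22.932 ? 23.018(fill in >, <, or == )<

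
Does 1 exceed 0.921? Yes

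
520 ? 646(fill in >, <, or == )<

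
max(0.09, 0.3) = 0.3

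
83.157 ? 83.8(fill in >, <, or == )<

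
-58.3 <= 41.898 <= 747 True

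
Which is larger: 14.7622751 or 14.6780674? 14.7622751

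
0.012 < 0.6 True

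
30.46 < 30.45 False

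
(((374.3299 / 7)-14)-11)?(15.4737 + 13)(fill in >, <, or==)>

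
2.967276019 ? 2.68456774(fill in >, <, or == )>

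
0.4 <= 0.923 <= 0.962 True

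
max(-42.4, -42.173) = -42.173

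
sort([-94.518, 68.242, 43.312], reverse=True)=[68.242, 43.312, -94.518]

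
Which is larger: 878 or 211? 878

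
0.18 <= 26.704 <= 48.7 True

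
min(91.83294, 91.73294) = 91.73294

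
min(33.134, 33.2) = 33.134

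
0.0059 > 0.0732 False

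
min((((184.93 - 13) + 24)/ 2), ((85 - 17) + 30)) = 97.965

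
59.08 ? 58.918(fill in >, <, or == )>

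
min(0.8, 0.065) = 0.065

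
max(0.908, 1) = 1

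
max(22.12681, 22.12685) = 22.12685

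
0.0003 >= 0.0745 False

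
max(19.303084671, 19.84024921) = 19.84024921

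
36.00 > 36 False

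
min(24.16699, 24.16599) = 24.16599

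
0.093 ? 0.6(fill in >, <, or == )<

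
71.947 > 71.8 True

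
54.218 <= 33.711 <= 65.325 False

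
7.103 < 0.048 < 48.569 False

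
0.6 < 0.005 False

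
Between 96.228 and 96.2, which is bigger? 96.228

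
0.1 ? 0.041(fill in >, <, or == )>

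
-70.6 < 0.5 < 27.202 True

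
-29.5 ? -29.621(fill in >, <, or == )>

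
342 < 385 True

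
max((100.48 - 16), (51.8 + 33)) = 84.8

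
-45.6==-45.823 False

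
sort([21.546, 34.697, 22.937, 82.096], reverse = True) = [82.096, 34.697, 22.937, 21.546]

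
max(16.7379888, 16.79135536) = 16.79135536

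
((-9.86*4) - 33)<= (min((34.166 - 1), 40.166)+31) True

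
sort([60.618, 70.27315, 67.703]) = [60.618, 67.703, 70.27315]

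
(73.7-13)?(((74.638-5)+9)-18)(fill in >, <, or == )>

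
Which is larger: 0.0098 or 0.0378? 0.0378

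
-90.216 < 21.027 True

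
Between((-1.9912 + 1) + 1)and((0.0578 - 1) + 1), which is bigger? ((0.0578 - 1) + 1)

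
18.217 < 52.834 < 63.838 True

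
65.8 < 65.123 False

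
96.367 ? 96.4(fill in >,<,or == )<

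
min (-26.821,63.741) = -26.821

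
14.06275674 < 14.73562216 True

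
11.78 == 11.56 False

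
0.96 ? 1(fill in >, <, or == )<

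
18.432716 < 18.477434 True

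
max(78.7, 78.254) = 78.7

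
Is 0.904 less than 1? Yes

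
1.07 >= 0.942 True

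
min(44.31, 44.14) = 44.14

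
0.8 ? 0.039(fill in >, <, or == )>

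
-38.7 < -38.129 True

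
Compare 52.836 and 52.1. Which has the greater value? 52.836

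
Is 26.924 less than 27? Yes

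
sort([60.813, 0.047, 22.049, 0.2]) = [0.047, 0.2, 22.049, 60.813]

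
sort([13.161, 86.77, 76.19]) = [13.161, 76.19, 86.77]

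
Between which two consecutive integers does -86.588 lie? -87 and -86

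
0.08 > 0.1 False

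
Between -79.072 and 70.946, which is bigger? 70.946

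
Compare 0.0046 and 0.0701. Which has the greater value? 0.0701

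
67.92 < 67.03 False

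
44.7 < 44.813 True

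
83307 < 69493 False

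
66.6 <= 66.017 False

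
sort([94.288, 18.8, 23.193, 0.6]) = [0.6, 18.8, 23.193, 94.288]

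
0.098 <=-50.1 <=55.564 False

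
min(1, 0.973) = 0.973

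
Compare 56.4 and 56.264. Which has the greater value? 56.4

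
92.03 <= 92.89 True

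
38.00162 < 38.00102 False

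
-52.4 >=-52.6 True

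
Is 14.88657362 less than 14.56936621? No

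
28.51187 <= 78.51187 True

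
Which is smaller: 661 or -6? -6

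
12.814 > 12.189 True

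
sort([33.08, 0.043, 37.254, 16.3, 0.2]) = [0.043, 0.2, 16.3, 33.08, 37.254]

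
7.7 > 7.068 True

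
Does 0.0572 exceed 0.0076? Yes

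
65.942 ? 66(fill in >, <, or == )<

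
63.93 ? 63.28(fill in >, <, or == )>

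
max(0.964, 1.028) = 1.028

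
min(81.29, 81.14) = 81.14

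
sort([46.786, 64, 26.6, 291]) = [26.6, 46.786, 64, 291]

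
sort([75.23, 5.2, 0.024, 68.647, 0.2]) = [0.024, 0.2, 5.2, 68.647, 75.23]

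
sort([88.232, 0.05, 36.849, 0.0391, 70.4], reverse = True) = [88.232, 70.4, 36.849, 0.05, 0.0391]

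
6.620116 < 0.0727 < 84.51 False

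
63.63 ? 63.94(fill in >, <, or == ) <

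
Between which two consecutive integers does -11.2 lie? -12 and -11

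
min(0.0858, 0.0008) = 0.0008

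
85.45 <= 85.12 False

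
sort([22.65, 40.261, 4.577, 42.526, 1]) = [1, 4.577, 22.65, 40.261, 42.526]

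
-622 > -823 True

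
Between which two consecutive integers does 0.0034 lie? 0 and 1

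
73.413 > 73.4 True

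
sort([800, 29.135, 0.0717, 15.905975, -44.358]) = [-44.358, 0.0717, 15.905975, 29.135, 800]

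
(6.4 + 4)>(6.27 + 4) True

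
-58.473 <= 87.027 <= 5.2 False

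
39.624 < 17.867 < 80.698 False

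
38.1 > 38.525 False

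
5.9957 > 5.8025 True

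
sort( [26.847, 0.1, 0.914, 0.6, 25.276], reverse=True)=[26.847, 25.276, 0.914, 0.6, 0.1]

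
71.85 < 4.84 False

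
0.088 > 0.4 False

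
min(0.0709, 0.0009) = 0.0009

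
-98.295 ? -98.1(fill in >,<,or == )<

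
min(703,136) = 136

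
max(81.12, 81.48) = 81.48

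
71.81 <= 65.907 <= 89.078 False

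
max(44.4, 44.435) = 44.435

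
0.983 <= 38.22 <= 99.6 True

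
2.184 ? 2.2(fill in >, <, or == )<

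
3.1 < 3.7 True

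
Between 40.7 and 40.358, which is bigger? 40.7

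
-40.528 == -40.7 False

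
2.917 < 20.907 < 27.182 True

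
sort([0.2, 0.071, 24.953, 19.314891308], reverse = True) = [24.953, 19.314891308, 0.2, 0.071]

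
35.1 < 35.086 False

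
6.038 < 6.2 True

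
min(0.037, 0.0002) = 0.0002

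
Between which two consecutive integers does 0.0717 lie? 0 and 1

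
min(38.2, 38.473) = 38.2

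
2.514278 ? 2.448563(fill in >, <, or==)>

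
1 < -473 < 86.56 False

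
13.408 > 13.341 True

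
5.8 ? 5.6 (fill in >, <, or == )>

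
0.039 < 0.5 True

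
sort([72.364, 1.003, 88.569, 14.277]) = [1.003, 14.277, 72.364, 88.569]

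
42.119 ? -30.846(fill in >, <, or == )>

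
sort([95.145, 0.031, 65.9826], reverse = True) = [95.145, 65.9826, 0.031]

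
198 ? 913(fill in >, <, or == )<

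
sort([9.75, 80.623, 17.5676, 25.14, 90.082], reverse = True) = [90.082, 80.623, 25.14, 17.5676, 9.75]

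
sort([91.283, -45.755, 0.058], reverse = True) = [91.283, 0.058, -45.755]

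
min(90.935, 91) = 90.935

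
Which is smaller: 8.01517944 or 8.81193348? 8.01517944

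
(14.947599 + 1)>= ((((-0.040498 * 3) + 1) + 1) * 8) True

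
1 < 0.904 False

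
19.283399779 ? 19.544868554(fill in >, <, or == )<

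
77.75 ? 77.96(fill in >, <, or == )<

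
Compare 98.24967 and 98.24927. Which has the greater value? 98.24967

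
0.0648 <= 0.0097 False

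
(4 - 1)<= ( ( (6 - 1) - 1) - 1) True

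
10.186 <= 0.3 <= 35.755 False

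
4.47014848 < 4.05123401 False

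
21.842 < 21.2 False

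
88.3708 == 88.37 False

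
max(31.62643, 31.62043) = 31.62643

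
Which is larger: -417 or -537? -417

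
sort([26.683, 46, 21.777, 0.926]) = [0.926, 21.777, 26.683, 46]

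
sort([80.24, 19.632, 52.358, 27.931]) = [19.632, 27.931, 52.358, 80.24]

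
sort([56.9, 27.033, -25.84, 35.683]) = [-25.84, 27.033, 35.683, 56.9]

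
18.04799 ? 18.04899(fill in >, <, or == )<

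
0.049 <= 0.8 True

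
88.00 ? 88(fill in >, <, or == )==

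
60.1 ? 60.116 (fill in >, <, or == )<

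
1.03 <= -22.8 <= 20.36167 False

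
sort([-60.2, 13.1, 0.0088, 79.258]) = [-60.2, 0.0088, 13.1, 79.258]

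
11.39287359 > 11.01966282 True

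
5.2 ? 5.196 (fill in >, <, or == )>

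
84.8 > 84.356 True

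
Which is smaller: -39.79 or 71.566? -39.79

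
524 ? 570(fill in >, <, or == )<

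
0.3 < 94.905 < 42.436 False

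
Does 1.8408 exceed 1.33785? Yes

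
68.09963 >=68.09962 True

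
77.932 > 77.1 True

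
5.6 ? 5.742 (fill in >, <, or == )<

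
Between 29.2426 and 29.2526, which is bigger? 29.2526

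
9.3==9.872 False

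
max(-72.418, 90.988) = 90.988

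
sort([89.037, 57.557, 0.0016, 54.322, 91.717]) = [0.0016, 54.322, 57.557, 89.037, 91.717]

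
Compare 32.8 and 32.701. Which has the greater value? 32.8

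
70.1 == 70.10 True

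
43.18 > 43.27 False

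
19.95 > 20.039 False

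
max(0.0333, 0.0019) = 0.0333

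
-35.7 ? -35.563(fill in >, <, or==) <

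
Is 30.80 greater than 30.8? No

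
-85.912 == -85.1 False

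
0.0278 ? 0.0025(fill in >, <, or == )>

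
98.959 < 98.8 False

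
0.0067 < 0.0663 True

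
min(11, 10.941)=10.941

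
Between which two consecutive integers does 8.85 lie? 8 and 9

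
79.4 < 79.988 True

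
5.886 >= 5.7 True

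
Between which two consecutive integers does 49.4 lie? 49 and 50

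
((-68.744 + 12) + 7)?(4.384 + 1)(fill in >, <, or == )<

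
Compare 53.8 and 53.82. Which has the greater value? 53.82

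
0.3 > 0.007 True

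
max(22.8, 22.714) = 22.8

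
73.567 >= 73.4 True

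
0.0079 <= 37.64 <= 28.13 False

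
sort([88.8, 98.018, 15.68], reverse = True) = [98.018, 88.8, 15.68]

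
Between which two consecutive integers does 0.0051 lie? 0 and 1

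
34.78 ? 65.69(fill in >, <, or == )<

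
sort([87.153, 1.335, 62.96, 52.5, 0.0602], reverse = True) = [87.153, 62.96, 52.5, 1.335, 0.0602]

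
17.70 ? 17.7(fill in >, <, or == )==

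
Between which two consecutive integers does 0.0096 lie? 0 and 1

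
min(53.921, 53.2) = 53.2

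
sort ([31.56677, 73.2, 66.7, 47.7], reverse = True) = [73.2, 66.7, 47.7, 31.56677]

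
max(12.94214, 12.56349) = 12.94214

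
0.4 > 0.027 True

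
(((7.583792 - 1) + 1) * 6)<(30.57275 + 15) True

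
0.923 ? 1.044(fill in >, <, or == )<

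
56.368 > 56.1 True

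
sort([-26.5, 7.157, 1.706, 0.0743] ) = [-26.5, 0.0743, 1.706, 7.157]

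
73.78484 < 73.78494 True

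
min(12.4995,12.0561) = 12.0561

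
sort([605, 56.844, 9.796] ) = [9.796, 56.844, 605]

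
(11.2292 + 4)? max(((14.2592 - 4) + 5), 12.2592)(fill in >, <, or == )<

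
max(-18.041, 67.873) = 67.873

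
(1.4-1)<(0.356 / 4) False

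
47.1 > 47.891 False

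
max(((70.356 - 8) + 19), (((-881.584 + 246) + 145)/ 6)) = 81.356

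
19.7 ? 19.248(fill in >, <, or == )>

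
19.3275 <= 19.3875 True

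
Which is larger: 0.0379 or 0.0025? 0.0379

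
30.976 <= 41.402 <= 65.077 True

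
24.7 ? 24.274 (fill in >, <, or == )>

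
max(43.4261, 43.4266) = 43.4266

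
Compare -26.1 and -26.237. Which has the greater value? -26.1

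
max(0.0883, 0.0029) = 0.0883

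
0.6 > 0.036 True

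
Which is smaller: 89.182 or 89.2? 89.182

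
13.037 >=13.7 False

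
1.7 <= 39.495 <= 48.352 True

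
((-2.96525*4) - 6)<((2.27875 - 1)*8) True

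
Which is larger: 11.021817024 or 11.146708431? 11.146708431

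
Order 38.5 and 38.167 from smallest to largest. 38.167, 38.5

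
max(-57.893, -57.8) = -57.8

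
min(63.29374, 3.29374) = 3.29374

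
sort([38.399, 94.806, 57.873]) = [38.399, 57.873, 94.806]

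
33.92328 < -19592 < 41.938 False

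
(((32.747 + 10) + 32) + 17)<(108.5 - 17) False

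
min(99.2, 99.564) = 99.2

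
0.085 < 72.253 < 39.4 False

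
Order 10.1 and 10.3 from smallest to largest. 10.1, 10.3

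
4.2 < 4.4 True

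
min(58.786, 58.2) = 58.2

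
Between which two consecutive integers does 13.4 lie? 13 and 14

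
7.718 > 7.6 True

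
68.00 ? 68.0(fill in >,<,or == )==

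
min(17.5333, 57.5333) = 17.5333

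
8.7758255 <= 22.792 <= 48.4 True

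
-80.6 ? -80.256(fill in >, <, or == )<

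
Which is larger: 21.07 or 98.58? 98.58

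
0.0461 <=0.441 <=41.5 True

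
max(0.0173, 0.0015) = 0.0173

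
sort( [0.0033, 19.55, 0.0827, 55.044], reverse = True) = [55.044, 19.55, 0.0827, 0.0033]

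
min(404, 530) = 404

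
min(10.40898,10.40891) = 10.40891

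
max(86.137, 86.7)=86.7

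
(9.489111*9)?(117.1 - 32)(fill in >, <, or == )>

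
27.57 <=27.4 False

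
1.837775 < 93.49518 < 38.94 False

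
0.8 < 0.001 False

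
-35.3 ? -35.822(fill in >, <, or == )>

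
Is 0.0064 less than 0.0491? Yes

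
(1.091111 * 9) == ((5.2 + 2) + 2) False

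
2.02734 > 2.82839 False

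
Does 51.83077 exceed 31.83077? Yes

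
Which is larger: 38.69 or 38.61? 38.69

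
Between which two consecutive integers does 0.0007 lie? 0 and 1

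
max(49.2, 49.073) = 49.2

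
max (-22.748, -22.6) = -22.6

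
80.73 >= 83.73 False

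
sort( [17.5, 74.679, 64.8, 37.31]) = [17.5, 37.31, 64.8, 74.679]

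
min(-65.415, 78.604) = -65.415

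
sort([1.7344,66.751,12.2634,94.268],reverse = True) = [94.268,66.751,12.2634,1.7344]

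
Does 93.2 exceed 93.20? No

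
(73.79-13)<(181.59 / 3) False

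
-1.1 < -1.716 False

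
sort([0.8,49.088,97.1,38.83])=[0.8,38.83,49.088,97.1]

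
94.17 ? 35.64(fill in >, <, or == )>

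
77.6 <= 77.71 True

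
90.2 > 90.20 False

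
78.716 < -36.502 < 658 False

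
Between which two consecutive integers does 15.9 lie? 15 and 16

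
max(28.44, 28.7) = 28.7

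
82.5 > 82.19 True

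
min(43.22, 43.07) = 43.07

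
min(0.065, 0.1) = 0.065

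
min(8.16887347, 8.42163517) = 8.16887347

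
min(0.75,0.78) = 0.75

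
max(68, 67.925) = 68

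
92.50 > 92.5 False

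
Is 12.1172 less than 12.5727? Yes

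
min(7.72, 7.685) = 7.685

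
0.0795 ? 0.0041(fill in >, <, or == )>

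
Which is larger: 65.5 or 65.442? 65.5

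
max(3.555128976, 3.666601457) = 3.666601457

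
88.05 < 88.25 True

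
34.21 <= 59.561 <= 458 True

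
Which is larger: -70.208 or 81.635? 81.635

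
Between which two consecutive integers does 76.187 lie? 76 and 77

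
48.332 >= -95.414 True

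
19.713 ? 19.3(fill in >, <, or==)>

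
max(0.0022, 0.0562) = 0.0562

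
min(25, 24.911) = 24.911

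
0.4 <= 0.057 False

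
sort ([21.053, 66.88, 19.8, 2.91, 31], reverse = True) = [66.88, 31, 21.053, 19.8, 2.91]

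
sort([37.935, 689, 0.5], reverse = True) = [689, 37.935, 0.5]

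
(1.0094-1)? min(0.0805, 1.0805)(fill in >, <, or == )<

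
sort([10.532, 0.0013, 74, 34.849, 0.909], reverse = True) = [74, 34.849, 10.532, 0.909, 0.0013]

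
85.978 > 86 False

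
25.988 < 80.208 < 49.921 False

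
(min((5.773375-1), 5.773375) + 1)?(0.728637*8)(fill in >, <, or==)<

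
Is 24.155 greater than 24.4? No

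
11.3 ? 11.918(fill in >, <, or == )<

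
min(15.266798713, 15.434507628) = 15.266798713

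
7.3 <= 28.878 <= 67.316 True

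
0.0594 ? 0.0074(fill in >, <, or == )>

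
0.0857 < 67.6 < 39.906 False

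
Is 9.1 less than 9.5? Yes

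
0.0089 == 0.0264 False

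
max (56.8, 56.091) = 56.8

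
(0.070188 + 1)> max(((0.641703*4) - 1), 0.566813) False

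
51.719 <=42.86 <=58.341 False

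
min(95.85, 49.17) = 49.17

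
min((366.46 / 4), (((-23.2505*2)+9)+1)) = -36.501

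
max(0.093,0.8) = 0.8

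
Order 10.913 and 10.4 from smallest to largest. 10.4, 10.913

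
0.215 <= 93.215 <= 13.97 False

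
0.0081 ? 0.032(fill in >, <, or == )<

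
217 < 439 True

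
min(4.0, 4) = 4.0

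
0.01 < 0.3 True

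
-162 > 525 False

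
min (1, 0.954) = 0.954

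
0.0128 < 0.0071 False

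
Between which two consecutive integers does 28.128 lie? 28 and 29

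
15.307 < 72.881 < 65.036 False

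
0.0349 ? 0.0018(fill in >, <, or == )>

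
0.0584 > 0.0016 True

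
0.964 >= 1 False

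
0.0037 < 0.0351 True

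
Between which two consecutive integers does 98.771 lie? 98 and 99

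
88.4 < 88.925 True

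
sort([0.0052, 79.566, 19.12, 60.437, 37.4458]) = [0.0052, 19.12, 37.4458, 60.437, 79.566]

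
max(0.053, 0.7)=0.7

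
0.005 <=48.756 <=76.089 True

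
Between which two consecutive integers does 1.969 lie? 1 and 2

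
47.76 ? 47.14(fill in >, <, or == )>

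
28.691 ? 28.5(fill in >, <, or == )>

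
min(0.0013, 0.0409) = 0.0013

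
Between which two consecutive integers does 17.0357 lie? 17 and 18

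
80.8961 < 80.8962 True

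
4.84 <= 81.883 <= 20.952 False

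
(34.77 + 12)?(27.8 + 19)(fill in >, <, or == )<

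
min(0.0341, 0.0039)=0.0039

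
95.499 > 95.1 True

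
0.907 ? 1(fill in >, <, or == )<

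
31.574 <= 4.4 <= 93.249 False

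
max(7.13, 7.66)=7.66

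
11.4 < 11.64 True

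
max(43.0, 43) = 43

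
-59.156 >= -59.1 False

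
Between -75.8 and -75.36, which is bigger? -75.36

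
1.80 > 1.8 False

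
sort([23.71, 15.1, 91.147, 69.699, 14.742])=[14.742, 15.1, 23.71, 69.699, 91.147]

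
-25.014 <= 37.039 True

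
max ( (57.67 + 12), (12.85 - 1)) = 69.67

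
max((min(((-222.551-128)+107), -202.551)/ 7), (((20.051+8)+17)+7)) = 52.051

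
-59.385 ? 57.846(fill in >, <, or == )<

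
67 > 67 False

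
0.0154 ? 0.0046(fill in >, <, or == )>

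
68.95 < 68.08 False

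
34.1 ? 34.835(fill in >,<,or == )<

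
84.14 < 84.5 True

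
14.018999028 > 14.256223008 False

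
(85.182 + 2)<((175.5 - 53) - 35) True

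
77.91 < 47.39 False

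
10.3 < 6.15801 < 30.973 False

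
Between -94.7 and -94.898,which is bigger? -94.7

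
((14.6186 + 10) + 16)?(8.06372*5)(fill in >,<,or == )>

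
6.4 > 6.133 True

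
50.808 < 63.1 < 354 True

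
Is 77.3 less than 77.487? Yes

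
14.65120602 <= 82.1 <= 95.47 True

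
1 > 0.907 True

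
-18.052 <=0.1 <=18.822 True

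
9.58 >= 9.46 True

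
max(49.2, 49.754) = 49.754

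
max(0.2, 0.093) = 0.2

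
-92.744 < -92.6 True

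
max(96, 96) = 96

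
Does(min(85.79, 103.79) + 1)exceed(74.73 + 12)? Yes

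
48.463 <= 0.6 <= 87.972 False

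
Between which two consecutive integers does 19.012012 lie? 19 and 20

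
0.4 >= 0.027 True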